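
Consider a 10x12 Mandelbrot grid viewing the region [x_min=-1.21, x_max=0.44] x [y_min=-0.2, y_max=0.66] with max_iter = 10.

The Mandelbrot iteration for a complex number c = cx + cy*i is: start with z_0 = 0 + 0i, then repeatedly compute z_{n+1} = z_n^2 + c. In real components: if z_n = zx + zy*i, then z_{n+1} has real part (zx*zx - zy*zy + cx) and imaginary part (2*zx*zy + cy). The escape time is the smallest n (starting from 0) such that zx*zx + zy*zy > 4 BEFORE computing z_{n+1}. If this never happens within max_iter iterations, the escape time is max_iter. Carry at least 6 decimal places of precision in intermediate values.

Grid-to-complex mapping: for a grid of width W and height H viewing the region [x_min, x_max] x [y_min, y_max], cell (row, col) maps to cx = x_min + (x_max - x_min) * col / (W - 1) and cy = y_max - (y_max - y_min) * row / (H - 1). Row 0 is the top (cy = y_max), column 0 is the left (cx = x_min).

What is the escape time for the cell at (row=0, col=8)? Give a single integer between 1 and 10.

z_0 = 0 + 0i, c = 0.2567 + 0.6600i
Iter 1: z = 0.2567 + 0.6600i, |z|^2 = 0.5015
Iter 2: z = -0.1131 + 0.9988i, |z|^2 = 1.0104
Iter 3: z = -0.7282 + 0.4342i, |z|^2 = 0.7187
Iter 4: z = 0.5984 + 0.0277i, |z|^2 = 0.3588
Iter 5: z = 0.6140 + 0.6932i, |z|^2 = 0.8574
Iter 6: z = 0.1531 + 1.5112i, |z|^2 = 2.3071
Iter 7: z = -2.0035 + 1.1227i, |z|^2 = 5.2746
Escaped at iteration 7

Answer: 7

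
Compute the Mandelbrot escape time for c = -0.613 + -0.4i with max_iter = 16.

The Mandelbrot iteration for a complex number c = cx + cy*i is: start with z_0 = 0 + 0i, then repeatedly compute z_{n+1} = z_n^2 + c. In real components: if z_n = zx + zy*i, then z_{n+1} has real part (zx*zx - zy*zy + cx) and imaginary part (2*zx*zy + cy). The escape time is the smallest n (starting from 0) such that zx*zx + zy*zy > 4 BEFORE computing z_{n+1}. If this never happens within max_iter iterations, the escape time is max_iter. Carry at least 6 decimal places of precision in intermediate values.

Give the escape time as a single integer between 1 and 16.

z_0 = 0 + 0i, c = -0.6130 + -0.4000i
Iter 1: z = -0.6130 + -0.4000i, |z|^2 = 0.5358
Iter 2: z = -0.3972 + 0.0904i, |z|^2 = 0.1660
Iter 3: z = -0.4634 + -0.4718i, |z|^2 = 0.4373
Iter 4: z = -0.6209 + 0.0373i, |z|^2 = 0.3869
Iter 5: z = -0.2289 + -0.4463i, |z|^2 = 0.2515
Iter 6: z = -0.7598 + -0.1957i, |z|^2 = 0.6156
Iter 7: z = -0.0740 + -0.1026i, |z|^2 = 0.0160
Iter 8: z = -0.6180 + -0.3848i, |z|^2 = 0.5301
Iter 9: z = -0.3791 + 0.0757i, |z|^2 = 0.1494
Iter 10: z = -0.4750 + -0.4574i, |z|^2 = 0.4348
Iter 11: z = -0.5965 + 0.0345i, |z|^2 = 0.3571
Iter 12: z = -0.2583 + -0.4412i, |z|^2 = 0.2614
Iter 13: z = -0.7409 + -0.1721i, |z|^2 = 0.5785
Iter 14: z = -0.0937 + -0.1450i, |z|^2 = 0.0298
Iter 15: z = -0.6253 + -0.3728i, |z|^2 = 0.5299

Answer: 16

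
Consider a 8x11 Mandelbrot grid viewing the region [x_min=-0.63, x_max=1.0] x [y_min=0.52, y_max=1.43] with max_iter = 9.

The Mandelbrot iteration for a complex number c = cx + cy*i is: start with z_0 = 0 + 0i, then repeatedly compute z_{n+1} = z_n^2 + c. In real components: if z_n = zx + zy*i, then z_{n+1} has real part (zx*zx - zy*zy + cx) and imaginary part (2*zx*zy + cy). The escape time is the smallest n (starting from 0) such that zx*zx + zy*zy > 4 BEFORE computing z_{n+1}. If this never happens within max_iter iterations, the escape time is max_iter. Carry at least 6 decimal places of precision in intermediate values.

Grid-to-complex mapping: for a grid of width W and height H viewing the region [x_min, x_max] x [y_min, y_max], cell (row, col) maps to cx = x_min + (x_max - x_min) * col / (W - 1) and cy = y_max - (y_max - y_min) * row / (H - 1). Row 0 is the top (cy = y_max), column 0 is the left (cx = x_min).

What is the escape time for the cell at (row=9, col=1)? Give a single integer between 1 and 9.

z_0 = 0 + 0i, c = -0.3971 + 0.6110i
Iter 1: z = -0.3971 + 0.6110i, |z|^2 = 0.5310
Iter 2: z = -0.6127 + 0.1257i, |z|^2 = 0.3913
Iter 3: z = -0.0375 + 0.4570i, |z|^2 = 0.2102
Iter 4: z = -0.6046 + 0.5767i, |z|^2 = 0.6981
Iter 5: z = -0.3643 + -0.0863i, |z|^2 = 0.1402
Iter 6: z = -0.2719 + 0.6739i, |z|^2 = 0.5281
Iter 7: z = -0.7774 + 0.2445i, |z|^2 = 0.6641
Iter 8: z = 0.1474 + 0.2308i, |z|^2 = 0.0750

Answer: 9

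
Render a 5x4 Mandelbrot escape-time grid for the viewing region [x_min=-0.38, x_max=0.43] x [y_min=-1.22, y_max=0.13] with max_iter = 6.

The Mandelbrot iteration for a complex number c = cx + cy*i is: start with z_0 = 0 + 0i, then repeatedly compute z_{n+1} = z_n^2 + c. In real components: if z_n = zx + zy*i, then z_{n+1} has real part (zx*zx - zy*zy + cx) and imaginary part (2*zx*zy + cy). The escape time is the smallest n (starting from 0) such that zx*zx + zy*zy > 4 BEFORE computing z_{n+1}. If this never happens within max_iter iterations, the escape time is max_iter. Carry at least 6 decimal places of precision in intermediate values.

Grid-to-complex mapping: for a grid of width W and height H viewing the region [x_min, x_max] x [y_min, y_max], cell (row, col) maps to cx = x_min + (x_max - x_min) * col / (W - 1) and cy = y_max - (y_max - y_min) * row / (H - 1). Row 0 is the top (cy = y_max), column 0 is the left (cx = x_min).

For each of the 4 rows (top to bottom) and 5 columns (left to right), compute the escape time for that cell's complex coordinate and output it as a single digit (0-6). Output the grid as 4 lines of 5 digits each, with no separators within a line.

Answer: 66666
66666
66654
33322

Derivation:
(row=0, col=0): c = -0.3800 + 0.1300i → escape time 6
(row=0, col=1): c = -0.1775 + 0.1300i → escape time 6
(row=0, col=2): c = 0.0250 + 0.1300i → escape time 6
(row=0, col=3): c = 0.2275 + 0.1300i → escape time 6
(row=0, col=4): c = 0.4300 + 0.1300i → escape time 6
(row=1, col=0): c = -0.3800 + -0.3200i → escape time 6
(row=1, col=1): c = -0.1775 + -0.3200i → escape time 6
(row=1, col=2): c = 0.0250 + -0.3200i → escape time 6
(row=1, col=3): c = 0.2275 + -0.3200i → escape time 6
(row=1, col=4): c = 0.4300 + -0.3200i → escape time 6
(row=2, col=0): c = -0.3800 + -0.7700i → escape time 6
(row=2, col=1): c = -0.1775 + -0.7700i → escape time 6
(row=2, col=2): c = 0.0250 + -0.7700i → escape time 6
(row=2, col=3): c = 0.2275 + -0.7700i → escape time 5
(row=2, col=4): c = 0.4300 + -0.7700i → escape time 4
(row=3, col=0): c = -0.3800 + -1.2200i → escape time 3
(row=3, col=1): c = -0.1775 + -1.2200i → escape time 3
(row=3, col=2): c = 0.0250 + -1.2200i → escape time 3
(row=3, col=3): c = 0.2275 + -1.2200i → escape time 2
(row=3, col=4): c = 0.4300 + -1.2200i → escape time 2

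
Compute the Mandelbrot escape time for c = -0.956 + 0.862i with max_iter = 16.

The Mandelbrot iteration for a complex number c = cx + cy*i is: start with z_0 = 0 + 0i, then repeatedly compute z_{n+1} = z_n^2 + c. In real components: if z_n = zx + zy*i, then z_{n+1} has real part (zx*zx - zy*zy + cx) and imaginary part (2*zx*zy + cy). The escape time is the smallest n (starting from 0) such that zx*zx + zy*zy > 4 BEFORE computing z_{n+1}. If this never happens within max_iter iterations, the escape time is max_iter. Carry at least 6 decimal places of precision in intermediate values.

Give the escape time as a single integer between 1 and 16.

z_0 = 0 + 0i, c = -0.9560 + 0.8620i
Iter 1: z = -0.9560 + 0.8620i, |z|^2 = 1.6570
Iter 2: z = -0.7851 + -0.7861i, |z|^2 = 1.2344
Iter 3: z = -0.9576 + 2.0964i, |z|^2 = 5.3120
Escaped at iteration 3

Answer: 3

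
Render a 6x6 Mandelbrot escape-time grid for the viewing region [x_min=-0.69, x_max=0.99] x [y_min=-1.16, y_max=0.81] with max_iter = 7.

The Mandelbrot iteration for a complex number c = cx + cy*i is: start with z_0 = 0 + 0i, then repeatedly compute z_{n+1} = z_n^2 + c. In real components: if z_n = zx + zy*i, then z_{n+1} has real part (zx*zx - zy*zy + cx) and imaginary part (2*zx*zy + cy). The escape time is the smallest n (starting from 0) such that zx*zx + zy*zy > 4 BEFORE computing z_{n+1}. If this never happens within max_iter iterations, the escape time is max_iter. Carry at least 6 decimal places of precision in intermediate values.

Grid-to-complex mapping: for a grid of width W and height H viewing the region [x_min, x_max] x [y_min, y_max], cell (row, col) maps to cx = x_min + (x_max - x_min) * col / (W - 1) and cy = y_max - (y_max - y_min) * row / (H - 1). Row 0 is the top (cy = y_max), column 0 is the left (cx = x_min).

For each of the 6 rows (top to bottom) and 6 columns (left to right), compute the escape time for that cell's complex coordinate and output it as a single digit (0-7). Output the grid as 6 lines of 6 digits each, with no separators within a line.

(row=0, col=0): c = -0.6900 + 0.8100i → escape time 4
(row=0, col=1): c = -0.3540 + 0.8100i → escape time 7
(row=0, col=2): c = -0.0180 + 0.8100i → escape time 7
(row=0, col=3): c = 0.3180 + 0.8100i → escape time 4
(row=0, col=4): c = 0.6540 + 0.8100i → escape time 3
(row=0, col=5): c = 0.9900 + 0.8100i → escape time 2
(row=1, col=0): c = -0.6900 + 0.4160i → escape time 7
(row=1, col=1): c = -0.3540 + 0.4160i → escape time 7
(row=1, col=2): c = -0.0180 + 0.4160i → escape time 7
(row=1, col=3): c = 0.3180 + 0.4160i → escape time 7
(row=1, col=4): c = 0.6540 + 0.4160i → escape time 3
(row=1, col=5): c = 0.9900 + 0.4160i → escape time 2
(row=2, col=0): c = -0.6900 + 0.0220i → escape time 7
(row=2, col=1): c = -0.3540 + 0.0220i → escape time 7
(row=2, col=2): c = -0.0180 + 0.0220i → escape time 7
(row=2, col=3): c = 0.3180 + 0.0220i → escape time 7
(row=2, col=4): c = 0.6540 + 0.0220i → escape time 4
(row=2, col=5): c = 0.9900 + 0.0220i → escape time 3
(row=3, col=0): c = -0.6900 + -0.3720i → escape time 7
(row=3, col=1): c = -0.3540 + -0.3720i → escape time 7
(row=3, col=2): c = -0.0180 + -0.3720i → escape time 7
(row=3, col=3): c = 0.3180 + -0.3720i → escape time 7
(row=3, col=4): c = 0.6540 + -0.3720i → escape time 3
(row=3, col=5): c = 0.9900 + -0.3720i → escape time 2
(row=4, col=0): c = -0.6900 + -0.7660i → escape time 4
(row=4, col=1): c = -0.3540 + -0.7660i → escape time 7
(row=4, col=2): c = -0.0180 + -0.7660i → escape time 7
(row=4, col=3): c = 0.3180 + -0.7660i → escape time 5
(row=4, col=4): c = 0.6540 + -0.7660i → escape time 3
(row=4, col=5): c = 0.9900 + -0.7660i → escape time 2
(row=5, col=0): c = -0.6900 + -1.1600i → escape time 3
(row=5, col=1): c = -0.3540 + -1.1600i → escape time 3
(row=5, col=2): c = -0.0180 + -1.1600i → escape time 4
(row=5, col=3): c = 0.3180 + -1.1600i → escape time 2
(row=5, col=4): c = 0.6540 + -1.1600i → escape time 2
(row=5, col=5): c = 0.9900 + -1.1600i → escape time 2

Answer: 477432
777732
777743
777732
477532
334222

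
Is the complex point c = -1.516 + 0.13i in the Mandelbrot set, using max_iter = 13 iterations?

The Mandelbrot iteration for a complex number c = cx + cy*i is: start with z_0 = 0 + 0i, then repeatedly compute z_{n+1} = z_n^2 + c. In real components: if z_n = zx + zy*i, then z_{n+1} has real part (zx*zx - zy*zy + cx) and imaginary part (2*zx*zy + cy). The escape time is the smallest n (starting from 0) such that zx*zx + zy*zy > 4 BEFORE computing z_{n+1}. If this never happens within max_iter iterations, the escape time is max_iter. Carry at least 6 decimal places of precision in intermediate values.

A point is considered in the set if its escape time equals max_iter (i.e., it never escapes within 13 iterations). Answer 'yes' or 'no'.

z_0 = 0 + 0i, c = -1.5160 + 0.1300i
Iter 1: z = -1.5160 + 0.1300i, |z|^2 = 2.3152
Iter 2: z = 0.7654 + -0.2642i, |z|^2 = 0.6556
Iter 3: z = -1.0000 + -0.2744i, |z|^2 = 1.0753
Iter 4: z = -0.5912 + 0.6787i, |z|^2 = 0.8102
Iter 5: z = -1.6271 + -0.6726i, |z|^2 = 3.0997
Iter 6: z = 0.6790 + 2.3187i, |z|^2 = 5.8372
Escaped at iteration 6

Answer: no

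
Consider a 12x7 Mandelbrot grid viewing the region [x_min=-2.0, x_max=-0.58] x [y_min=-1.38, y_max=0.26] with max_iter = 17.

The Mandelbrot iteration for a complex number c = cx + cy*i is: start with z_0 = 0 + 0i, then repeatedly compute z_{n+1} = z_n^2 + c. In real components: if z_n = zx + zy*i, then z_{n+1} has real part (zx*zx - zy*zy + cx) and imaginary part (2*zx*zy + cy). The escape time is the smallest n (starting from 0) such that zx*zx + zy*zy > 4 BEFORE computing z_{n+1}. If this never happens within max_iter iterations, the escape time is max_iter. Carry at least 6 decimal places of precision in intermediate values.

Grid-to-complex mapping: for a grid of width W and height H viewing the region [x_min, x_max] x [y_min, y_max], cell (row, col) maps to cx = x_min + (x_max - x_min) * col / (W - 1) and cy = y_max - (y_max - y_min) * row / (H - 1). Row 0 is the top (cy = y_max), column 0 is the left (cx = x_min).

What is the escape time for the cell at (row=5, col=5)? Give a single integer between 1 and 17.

Answer: 2

Derivation:
z_0 = 0 + 0i, c = -1.3545 + -1.1067i
Iter 1: z = -1.3545 + -1.1067i, |z|^2 = 3.0595
Iter 2: z = -0.7445 + 1.8914i, |z|^2 = 4.1316
Escaped at iteration 2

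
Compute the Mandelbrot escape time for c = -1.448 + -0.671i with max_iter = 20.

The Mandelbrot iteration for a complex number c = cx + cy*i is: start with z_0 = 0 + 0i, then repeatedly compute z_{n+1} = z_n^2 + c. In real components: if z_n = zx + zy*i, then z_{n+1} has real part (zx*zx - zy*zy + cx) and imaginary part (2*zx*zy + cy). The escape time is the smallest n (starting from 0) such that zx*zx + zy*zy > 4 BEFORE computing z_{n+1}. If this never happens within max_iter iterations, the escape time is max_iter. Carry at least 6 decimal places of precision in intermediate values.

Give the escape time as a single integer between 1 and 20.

Answer: 3

Derivation:
z_0 = 0 + 0i, c = -1.4480 + -0.6710i
Iter 1: z = -1.4480 + -0.6710i, |z|^2 = 2.5469
Iter 2: z = 0.1985 + 1.2722i, |z|^2 = 1.6579
Iter 3: z = -3.0271 + -0.1660i, |z|^2 = 9.1912
Escaped at iteration 3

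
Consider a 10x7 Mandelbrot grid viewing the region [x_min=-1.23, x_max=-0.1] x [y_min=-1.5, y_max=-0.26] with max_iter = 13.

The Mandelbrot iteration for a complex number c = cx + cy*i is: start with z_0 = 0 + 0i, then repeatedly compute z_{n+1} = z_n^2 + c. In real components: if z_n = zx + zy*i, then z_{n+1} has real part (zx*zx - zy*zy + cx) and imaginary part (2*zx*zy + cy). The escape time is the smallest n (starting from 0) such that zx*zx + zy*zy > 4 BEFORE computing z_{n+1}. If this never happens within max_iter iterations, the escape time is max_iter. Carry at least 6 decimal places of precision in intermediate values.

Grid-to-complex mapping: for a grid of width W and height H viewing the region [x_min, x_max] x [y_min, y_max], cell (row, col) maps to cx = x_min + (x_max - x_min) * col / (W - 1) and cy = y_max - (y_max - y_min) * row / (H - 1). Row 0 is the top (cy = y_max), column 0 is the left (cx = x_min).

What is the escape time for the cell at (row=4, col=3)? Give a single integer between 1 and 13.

z_0 = 0 + 0i, c = -0.8533 + -1.0867i
Iter 1: z = -0.8533 + -1.0867i, |z|^2 = 1.9090
Iter 2: z = -1.3060 + 0.7679i, |z|^2 = 2.2953
Iter 3: z = 0.2626 + -3.0925i, |z|^2 = 9.6322
Escaped at iteration 3

Answer: 3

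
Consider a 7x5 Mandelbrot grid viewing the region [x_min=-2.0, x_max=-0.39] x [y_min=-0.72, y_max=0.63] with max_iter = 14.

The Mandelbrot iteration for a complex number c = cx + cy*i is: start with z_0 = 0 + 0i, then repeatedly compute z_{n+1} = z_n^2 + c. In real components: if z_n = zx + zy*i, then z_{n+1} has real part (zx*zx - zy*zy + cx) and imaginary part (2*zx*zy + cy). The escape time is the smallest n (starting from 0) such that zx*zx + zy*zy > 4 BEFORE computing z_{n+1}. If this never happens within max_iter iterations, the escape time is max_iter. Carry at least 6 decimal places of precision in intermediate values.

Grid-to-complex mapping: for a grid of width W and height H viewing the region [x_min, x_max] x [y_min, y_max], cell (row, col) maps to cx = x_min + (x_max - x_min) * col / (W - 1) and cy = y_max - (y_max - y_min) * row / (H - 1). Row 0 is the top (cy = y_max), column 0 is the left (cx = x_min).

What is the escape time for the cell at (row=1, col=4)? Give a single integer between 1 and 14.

z_0 = 0 + 0i, c = -0.9267 + 0.2925i
Iter 1: z = -0.9267 + 0.2925i, |z|^2 = 0.9443
Iter 2: z = -0.1535 + -0.2496i, |z|^2 = 0.0859
Iter 3: z = -0.9654 + 0.3691i, |z|^2 = 1.0683
Iter 4: z = -0.1309 + -0.4202i, |z|^2 = 0.1937
Iter 5: z = -1.0861 + 0.4025i, |z|^2 = 1.3417
Iter 6: z = 0.0909 + -0.5819i, |z|^2 = 0.3469
Iter 7: z = -1.2570 + 0.1867i, |z|^2 = 1.6149
Iter 8: z = 0.6186 + -0.1768i, |z|^2 = 0.4139
Iter 9: z = -0.5753 + 0.0738i, |z|^2 = 0.3364
Iter 10: z = -0.6011 + 0.2076i, |z|^2 = 0.4044
Iter 11: z = -0.6084 + 0.0429i, |z|^2 = 0.3720
Iter 12: z = -0.5584 + 0.2403i, |z|^2 = 0.3695
Iter 13: z = -0.6726 + 0.0242i, |z|^2 = 0.4530

Answer: 14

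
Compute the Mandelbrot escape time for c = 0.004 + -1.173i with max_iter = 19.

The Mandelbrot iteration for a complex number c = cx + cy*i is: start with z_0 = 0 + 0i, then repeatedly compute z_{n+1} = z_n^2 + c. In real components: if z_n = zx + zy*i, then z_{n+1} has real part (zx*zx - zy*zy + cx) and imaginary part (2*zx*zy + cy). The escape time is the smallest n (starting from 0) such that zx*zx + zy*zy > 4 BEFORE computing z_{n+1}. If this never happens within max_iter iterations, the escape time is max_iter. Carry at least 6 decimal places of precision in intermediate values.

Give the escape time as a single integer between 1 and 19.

z_0 = 0 + 0i, c = 0.0040 + -1.1730i
Iter 1: z = 0.0040 + -1.1730i, |z|^2 = 1.3759
Iter 2: z = -1.3719 + -1.1824i, |z|^2 = 3.2802
Iter 3: z = 0.4881 + 2.0713i, |z|^2 = 4.5284
Escaped at iteration 3

Answer: 3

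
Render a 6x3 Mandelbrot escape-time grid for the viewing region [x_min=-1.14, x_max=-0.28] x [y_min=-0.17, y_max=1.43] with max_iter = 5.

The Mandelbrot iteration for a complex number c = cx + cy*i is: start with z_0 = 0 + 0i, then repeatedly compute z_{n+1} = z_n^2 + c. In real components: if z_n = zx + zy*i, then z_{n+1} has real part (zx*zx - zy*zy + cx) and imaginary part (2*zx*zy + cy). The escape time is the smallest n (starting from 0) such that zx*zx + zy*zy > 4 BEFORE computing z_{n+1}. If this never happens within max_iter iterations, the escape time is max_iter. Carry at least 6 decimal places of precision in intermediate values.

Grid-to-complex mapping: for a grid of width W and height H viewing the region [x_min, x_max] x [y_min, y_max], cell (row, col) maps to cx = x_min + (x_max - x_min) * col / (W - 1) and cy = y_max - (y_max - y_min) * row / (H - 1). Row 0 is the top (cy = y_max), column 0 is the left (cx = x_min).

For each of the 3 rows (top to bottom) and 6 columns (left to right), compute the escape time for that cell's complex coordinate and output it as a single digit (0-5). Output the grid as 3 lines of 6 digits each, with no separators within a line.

(row=0, col=0): c = -1.1400 + 1.4300i → escape time 2
(row=0, col=1): c = -0.9680 + 1.4300i → escape time 2
(row=0, col=2): c = -0.7960 + 1.4300i → escape time 2
(row=0, col=3): c = -0.6240 + 1.4300i → escape time 2
(row=0, col=4): c = -0.4520 + 1.4300i → escape time 2
(row=0, col=5): c = -0.2800 + 1.4300i → escape time 2
(row=1, col=0): c = -1.1400 + 0.6300i → escape time 3
(row=1, col=1): c = -0.9680 + 0.6300i → escape time 4
(row=1, col=2): c = -0.7960 + 0.6300i → escape time 5
(row=1, col=3): c = -0.6240 + 0.6300i → escape time 5
(row=1, col=4): c = -0.4520 + 0.6300i → escape time 5
(row=1, col=5): c = -0.2800 + 0.6300i → escape time 5
(row=2, col=0): c = -1.1400 + -0.1700i → escape time 5
(row=2, col=1): c = -0.9680 + -0.1700i → escape time 5
(row=2, col=2): c = -0.7960 + -0.1700i → escape time 5
(row=2, col=3): c = -0.6240 + -0.1700i → escape time 5
(row=2, col=4): c = -0.4520 + -0.1700i → escape time 5
(row=2, col=5): c = -0.2800 + -0.1700i → escape time 5

Answer: 222222
345555
555555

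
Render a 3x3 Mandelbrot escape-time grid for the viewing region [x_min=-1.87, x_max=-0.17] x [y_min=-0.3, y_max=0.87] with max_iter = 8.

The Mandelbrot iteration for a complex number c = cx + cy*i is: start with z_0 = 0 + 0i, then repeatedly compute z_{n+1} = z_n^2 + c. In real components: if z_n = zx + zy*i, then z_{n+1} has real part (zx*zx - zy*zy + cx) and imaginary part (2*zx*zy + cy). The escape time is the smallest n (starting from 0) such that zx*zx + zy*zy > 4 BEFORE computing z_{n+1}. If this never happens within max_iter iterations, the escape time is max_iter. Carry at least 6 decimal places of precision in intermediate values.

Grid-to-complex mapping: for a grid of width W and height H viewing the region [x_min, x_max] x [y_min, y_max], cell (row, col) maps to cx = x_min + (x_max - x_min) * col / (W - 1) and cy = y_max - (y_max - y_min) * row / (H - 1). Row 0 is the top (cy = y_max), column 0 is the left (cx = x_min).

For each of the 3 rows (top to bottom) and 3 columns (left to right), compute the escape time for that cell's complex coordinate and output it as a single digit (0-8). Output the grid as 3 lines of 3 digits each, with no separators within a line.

(row=0, col=0): c = -1.8700 + 0.8700i → escape time 1
(row=0, col=1): c = -1.0200 + 0.8700i → escape time 3
(row=0, col=2): c = -0.1700 + 0.8700i → escape time 8
(row=1, col=0): c = -1.8700 + 0.2850i → escape time 3
(row=1, col=1): c = -1.0200 + 0.2850i → escape time 8
(row=1, col=2): c = -0.1700 + 0.2850i → escape time 8
(row=2, col=0): c = -1.8700 + -0.3000i → escape time 3
(row=2, col=1): c = -1.0200 + -0.3000i → escape time 8
(row=2, col=2): c = -0.1700 + -0.3000i → escape time 8

Answer: 138
388
388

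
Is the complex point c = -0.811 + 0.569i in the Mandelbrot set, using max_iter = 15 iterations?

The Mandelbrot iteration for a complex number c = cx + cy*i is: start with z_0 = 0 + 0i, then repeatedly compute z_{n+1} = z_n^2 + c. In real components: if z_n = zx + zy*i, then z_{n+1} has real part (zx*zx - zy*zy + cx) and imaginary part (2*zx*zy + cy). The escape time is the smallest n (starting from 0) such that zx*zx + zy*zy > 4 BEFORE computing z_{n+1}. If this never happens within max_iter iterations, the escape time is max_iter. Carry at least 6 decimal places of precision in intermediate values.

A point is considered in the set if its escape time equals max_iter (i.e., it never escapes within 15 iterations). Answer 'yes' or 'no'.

Answer: no

Derivation:
z_0 = 0 + 0i, c = -0.8110 + 0.5690i
Iter 1: z = -0.8110 + 0.5690i, |z|^2 = 0.9815
Iter 2: z = -0.4770 + -0.3539i, |z|^2 = 0.3528
Iter 3: z = -0.7087 + 0.9067i, |z|^2 = 1.3243
Iter 4: z = -1.1308 + -0.7161i, |z|^2 = 1.7915
Iter 5: z = -0.0451 + 2.1885i, |z|^2 = 4.7916
Escaped at iteration 5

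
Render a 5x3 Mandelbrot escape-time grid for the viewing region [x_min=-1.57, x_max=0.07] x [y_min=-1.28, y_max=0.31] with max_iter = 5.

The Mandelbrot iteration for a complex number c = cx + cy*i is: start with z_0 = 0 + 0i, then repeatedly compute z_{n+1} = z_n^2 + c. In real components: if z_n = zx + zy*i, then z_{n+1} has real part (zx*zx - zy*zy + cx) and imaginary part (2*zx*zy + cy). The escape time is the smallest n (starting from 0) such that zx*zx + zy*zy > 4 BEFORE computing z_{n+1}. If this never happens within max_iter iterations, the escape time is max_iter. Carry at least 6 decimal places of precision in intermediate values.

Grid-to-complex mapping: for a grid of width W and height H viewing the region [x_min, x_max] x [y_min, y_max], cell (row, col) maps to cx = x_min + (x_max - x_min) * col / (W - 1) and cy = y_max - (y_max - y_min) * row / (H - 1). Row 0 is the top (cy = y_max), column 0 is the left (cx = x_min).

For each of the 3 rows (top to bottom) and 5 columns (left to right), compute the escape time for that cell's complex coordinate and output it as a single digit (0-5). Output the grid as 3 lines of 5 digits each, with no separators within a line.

(row=0, col=0): c = -1.5700 + 0.3100i → escape time 4
(row=0, col=1): c = -1.1600 + 0.3100i → escape time 5
(row=0, col=2): c = -0.7500 + 0.3100i → escape time 5
(row=0, col=3): c = -0.3400 + 0.3100i → escape time 5
(row=0, col=4): c = 0.0700 + 0.3100i → escape time 5
(row=1, col=0): c = -1.5700 + -0.4850i → escape time 3
(row=1, col=1): c = -1.1600 + -0.4850i → escape time 5
(row=1, col=2): c = -0.7500 + -0.4850i → escape time 5
(row=1, col=3): c = -0.3400 + -0.4850i → escape time 5
(row=1, col=4): c = 0.0700 + -0.4850i → escape time 5
(row=2, col=0): c = -1.5700 + -1.2800i → escape time 1
(row=2, col=1): c = -1.1600 + -1.2800i → escape time 2
(row=2, col=2): c = -0.7500 + -1.2800i → escape time 3
(row=2, col=3): c = -0.3400 + -1.2800i → escape time 3
(row=2, col=4): c = 0.0700 + -1.2800i → escape time 2

Answer: 45555
35555
12332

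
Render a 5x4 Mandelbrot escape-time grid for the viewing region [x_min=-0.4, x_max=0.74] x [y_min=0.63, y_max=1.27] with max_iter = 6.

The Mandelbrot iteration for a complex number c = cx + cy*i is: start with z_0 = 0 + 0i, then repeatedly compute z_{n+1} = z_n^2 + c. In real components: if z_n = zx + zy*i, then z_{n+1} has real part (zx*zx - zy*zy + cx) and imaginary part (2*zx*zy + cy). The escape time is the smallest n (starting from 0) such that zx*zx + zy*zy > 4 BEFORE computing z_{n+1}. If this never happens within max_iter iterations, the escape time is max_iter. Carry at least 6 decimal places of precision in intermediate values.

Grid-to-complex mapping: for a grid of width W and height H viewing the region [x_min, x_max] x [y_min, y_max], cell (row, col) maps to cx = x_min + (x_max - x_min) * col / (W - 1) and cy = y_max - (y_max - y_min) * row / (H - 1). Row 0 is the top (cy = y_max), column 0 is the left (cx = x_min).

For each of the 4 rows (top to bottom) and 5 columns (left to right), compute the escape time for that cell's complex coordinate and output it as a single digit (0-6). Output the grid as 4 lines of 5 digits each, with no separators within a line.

Answer: 33222
46422
56532
66653

Derivation:
(row=0, col=0): c = -0.4000 + 1.2700i → escape time 3
(row=0, col=1): c = -0.1150 + 1.2700i → escape time 3
(row=0, col=2): c = 0.1700 + 1.2700i → escape time 2
(row=0, col=3): c = 0.4550 + 1.2700i → escape time 2
(row=0, col=4): c = 0.7400 + 1.2700i → escape time 2
(row=1, col=0): c = -0.4000 + 1.0567i → escape time 4
(row=1, col=1): c = -0.1150 + 1.0567i → escape time 6
(row=1, col=2): c = 0.1700 + 1.0567i → escape time 4
(row=1, col=3): c = 0.4550 + 1.0567i → escape time 2
(row=1, col=4): c = 0.7400 + 1.0567i → escape time 2
(row=2, col=0): c = -0.4000 + 0.8433i → escape time 5
(row=2, col=1): c = -0.1150 + 0.8433i → escape time 6
(row=2, col=2): c = 0.1700 + 0.8433i → escape time 5
(row=2, col=3): c = 0.4550 + 0.8433i → escape time 3
(row=2, col=4): c = 0.7400 + 0.8433i → escape time 2
(row=3, col=0): c = -0.4000 + 0.6300i → escape time 6
(row=3, col=1): c = -0.1150 + 0.6300i → escape time 6
(row=3, col=2): c = 0.1700 + 0.6300i → escape time 6
(row=3, col=3): c = 0.4550 + 0.6300i → escape time 5
(row=3, col=4): c = 0.7400 + 0.6300i → escape time 3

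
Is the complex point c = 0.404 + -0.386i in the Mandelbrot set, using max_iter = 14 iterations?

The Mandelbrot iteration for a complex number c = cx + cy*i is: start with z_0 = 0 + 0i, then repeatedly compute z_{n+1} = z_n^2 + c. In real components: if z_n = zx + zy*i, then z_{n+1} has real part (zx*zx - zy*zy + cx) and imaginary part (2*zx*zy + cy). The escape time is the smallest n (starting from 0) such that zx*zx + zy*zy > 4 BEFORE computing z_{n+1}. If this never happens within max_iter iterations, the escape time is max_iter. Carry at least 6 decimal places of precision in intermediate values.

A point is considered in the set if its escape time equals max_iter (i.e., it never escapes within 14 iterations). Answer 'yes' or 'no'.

z_0 = 0 + 0i, c = 0.4040 + -0.3860i
Iter 1: z = 0.4040 + -0.3860i, |z|^2 = 0.3122
Iter 2: z = 0.4182 + -0.6979i, |z|^2 = 0.6620
Iter 3: z = 0.0919 + -0.9697i, |z|^2 = 0.9488
Iter 4: z = -0.5280 + -0.5642i, |z|^2 = 0.5970
Iter 5: z = 0.3645 + 0.2097i, |z|^2 = 0.1768
Iter 6: z = 0.4929 + -0.2331i, |z|^2 = 0.2973
Iter 7: z = 0.5926 + -0.6158i, |z|^2 = 0.7303
Iter 8: z = 0.3759 + -1.1158i, |z|^2 = 1.3863
Iter 9: z = -0.6997 + -1.2249i, |z|^2 = 1.9899
Iter 10: z = -0.6067 + 1.3281i, |z|^2 = 2.1319
Iter 11: z = -0.9917 + -1.9975i, |z|^2 = 4.9735
Escaped at iteration 11

Answer: no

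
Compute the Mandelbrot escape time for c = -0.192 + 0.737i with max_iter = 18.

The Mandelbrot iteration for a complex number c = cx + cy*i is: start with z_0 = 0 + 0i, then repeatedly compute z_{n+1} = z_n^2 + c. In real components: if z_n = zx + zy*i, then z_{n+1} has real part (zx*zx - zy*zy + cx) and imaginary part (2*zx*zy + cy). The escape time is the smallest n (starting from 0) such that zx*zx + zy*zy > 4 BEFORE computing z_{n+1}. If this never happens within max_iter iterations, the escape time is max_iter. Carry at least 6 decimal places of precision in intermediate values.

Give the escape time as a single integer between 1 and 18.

Answer: 18

Derivation:
z_0 = 0 + 0i, c = -0.1920 + 0.7370i
Iter 1: z = -0.1920 + 0.7370i, |z|^2 = 0.5800
Iter 2: z = -0.6983 + 0.4540i, |z|^2 = 0.6937
Iter 3: z = 0.0895 + 0.1030i, |z|^2 = 0.0186
Iter 4: z = -0.1946 + 0.7554i, |z|^2 = 0.6085
Iter 5: z = -0.7248 + 0.4430i, |z|^2 = 0.7216
Iter 6: z = 0.1371 + 0.0948i, |z|^2 = 0.0278
Iter 7: z = -0.1822 + 0.7630i, |z|^2 = 0.6154
Iter 8: z = -0.7410 + 0.4590i, |z|^2 = 0.7597
Iter 9: z = 0.1464 + 0.0568i, |z|^2 = 0.0247
Iter 10: z = -0.1738 + 0.7536i, |z|^2 = 0.5982
Iter 11: z = -0.7298 + 0.4750i, |z|^2 = 0.7582
Iter 12: z = 0.1149 + 0.0437i, |z|^2 = 0.0151
Iter 13: z = -0.1807 + 0.7470i, |z|^2 = 0.5907
Iter 14: z = -0.7174 + 0.4670i, |z|^2 = 0.7328
Iter 15: z = 0.1046 + 0.0669i, |z|^2 = 0.0154
Iter 16: z = -0.1855 + 0.7510i, |z|^2 = 0.5984
Iter 17: z = -0.7216 + 0.4583i, |z|^2 = 0.7307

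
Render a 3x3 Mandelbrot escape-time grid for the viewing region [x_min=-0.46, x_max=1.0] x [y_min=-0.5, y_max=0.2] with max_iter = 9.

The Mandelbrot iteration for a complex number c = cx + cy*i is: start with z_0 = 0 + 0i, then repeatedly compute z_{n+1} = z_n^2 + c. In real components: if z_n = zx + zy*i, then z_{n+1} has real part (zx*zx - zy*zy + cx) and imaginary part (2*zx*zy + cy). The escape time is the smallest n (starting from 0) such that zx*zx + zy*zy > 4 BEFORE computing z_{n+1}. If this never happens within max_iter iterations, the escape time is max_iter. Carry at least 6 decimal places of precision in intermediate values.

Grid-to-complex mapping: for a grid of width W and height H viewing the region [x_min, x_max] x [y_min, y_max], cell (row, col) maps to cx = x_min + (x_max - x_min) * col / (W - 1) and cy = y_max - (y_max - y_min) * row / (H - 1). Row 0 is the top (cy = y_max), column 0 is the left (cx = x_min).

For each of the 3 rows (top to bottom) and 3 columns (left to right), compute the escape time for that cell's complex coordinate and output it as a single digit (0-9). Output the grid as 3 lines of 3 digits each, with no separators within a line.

Answer: 992
992
992

Derivation:
(row=0, col=0): c = -0.4600 + 0.2000i → escape time 9
(row=0, col=1): c = 0.2700 + 0.2000i → escape time 9
(row=0, col=2): c = 1.0000 + 0.2000i → escape time 2
(row=1, col=0): c = -0.4600 + -0.1500i → escape time 9
(row=1, col=1): c = 0.2700 + -0.1500i → escape time 9
(row=1, col=2): c = 1.0000 + -0.1500i → escape time 2
(row=2, col=0): c = -0.4600 + -0.5000i → escape time 9
(row=2, col=1): c = 0.2700 + -0.5000i → escape time 9
(row=2, col=2): c = 1.0000 + -0.5000i → escape time 2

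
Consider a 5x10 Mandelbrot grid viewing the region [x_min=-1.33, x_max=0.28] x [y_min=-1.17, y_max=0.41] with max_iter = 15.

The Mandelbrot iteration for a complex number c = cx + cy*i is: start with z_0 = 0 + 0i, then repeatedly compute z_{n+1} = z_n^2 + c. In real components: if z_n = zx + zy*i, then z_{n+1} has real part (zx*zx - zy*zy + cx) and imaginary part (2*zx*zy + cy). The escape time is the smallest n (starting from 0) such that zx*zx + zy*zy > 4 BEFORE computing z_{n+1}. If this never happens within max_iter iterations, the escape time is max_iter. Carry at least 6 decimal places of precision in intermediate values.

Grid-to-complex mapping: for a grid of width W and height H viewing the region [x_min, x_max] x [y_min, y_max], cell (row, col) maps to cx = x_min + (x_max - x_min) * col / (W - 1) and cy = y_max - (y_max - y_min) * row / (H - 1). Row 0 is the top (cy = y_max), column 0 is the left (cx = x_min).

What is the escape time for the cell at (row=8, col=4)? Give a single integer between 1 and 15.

Answer: 4

Derivation:
z_0 = 0 + 0i, c = 0.2800 + -0.9944i
Iter 1: z = 0.2800 + -0.9944i, |z|^2 = 1.0673
Iter 2: z = -0.6305 + -1.5513i, |z|^2 = 2.8042
Iter 3: z = -1.7291 + 0.9618i, |z|^2 = 3.9149
Iter 4: z = 2.3446 + -4.3207i, |z|^2 = 24.1652
Escaped at iteration 4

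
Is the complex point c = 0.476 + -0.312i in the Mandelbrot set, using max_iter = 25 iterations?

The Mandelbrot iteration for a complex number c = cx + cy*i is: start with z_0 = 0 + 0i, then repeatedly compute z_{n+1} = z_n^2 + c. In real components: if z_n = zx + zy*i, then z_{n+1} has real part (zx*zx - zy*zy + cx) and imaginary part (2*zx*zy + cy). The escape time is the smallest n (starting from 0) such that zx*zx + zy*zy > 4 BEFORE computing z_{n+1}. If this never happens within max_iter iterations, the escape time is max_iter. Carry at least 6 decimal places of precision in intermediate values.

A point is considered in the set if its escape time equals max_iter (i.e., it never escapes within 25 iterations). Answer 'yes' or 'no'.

Answer: no

Derivation:
z_0 = 0 + 0i, c = 0.4760 + -0.3120i
Iter 1: z = 0.4760 + -0.3120i, |z|^2 = 0.3239
Iter 2: z = 0.6052 + -0.6090i, |z|^2 = 0.7372
Iter 3: z = 0.4714 + -1.0492i, |z|^2 = 1.3230
Iter 4: z = -0.4026 + -1.3012i, |z|^2 = 1.8552
Iter 5: z = -1.0550 + 0.7357i, |z|^2 = 1.6543
Iter 6: z = 1.0477 + -1.8644i, |z|^2 = 4.5734
Escaped at iteration 6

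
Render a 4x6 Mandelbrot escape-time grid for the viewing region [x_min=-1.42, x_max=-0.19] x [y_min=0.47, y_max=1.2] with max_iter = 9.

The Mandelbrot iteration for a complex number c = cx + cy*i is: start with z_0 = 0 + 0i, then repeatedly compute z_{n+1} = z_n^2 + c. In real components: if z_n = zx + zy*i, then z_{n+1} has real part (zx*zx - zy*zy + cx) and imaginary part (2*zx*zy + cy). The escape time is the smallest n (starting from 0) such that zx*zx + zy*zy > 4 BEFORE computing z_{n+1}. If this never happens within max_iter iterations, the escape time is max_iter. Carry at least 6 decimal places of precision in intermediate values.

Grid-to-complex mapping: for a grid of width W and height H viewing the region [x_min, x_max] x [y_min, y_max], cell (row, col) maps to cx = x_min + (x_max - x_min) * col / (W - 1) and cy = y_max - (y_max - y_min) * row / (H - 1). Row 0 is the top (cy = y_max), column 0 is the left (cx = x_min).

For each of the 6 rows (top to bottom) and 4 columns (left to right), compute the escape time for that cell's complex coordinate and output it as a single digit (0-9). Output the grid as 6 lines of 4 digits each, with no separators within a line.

(row=0, col=0): c = -1.4200 + 1.2000i → escape time 2
(row=0, col=1): c = -1.0100 + 1.2000i → escape time 3
(row=0, col=2): c = -0.6000 + 1.2000i → escape time 3
(row=0, col=3): c = -0.1900 + 1.2000i → escape time 3
(row=1, col=0): c = -1.4200 + 1.0540i → escape time 2
(row=1, col=1): c = -1.0100 + 1.0540i → escape time 3
(row=1, col=2): c = -0.6000 + 1.0540i → escape time 3
(row=1, col=3): c = -0.1900 + 1.0540i → escape time 9
(row=2, col=0): c = -1.4200 + 0.9080i → escape time 3
(row=2, col=1): c = -1.0100 + 0.9080i → escape time 3
(row=2, col=2): c = -0.6000 + 0.9080i → escape time 4
(row=2, col=3): c = -0.1900 + 0.9080i → escape time 9
(row=3, col=0): c = -1.4200 + 0.7620i → escape time 3
(row=3, col=1): c = -1.0100 + 0.7620i → escape time 3
(row=3, col=2): c = -0.6000 + 0.7620i → escape time 5
(row=3, col=3): c = -0.1900 + 0.7620i → escape time 9
(row=4, col=0): c = -1.4200 + 0.6160i → escape time 3
(row=4, col=1): c = -1.0100 + 0.6160i → escape time 4
(row=4, col=2): c = -0.6000 + 0.6160i → escape time 9
(row=4, col=3): c = -0.1900 + 0.6160i → escape time 9
(row=5, col=0): c = -1.4200 + 0.4700i → escape time 3
(row=5, col=1): c = -1.0100 + 0.4700i → escape time 5
(row=5, col=2): c = -0.6000 + 0.4700i → escape time 9
(row=5, col=3): c = -0.1900 + 0.4700i → escape time 9

Answer: 2333
2339
3349
3359
3499
3599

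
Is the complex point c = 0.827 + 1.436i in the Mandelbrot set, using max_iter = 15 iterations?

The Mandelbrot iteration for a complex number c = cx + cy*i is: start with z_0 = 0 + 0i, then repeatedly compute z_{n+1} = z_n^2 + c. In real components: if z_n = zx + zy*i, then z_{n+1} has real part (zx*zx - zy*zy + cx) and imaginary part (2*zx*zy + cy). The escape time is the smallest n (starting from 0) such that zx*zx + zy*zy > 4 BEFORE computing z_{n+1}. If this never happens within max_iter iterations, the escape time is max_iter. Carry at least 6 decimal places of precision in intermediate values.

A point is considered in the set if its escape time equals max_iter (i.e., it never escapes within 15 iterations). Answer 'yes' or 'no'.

z_0 = 0 + 0i, c = 0.8270 + 1.4360i
Iter 1: z = 0.8270 + 1.4360i, |z|^2 = 2.7460
Iter 2: z = -0.5512 + 3.8111i, |z|^2 = 14.8286
Escaped at iteration 2

Answer: no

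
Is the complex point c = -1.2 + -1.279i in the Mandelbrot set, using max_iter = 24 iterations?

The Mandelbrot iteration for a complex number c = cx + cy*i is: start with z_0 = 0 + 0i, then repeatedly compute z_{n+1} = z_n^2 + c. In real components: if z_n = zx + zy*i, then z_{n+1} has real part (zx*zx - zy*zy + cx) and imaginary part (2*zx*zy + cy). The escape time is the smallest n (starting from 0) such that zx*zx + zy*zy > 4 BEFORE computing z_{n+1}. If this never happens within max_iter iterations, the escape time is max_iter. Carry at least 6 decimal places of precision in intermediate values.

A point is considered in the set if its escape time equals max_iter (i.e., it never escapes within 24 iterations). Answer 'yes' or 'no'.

Answer: no

Derivation:
z_0 = 0 + 0i, c = -1.2000 + -1.2790i
Iter 1: z = -1.2000 + -1.2790i, |z|^2 = 3.0758
Iter 2: z = -1.3958 + 1.7906i, |z|^2 = 5.1546
Escaped at iteration 2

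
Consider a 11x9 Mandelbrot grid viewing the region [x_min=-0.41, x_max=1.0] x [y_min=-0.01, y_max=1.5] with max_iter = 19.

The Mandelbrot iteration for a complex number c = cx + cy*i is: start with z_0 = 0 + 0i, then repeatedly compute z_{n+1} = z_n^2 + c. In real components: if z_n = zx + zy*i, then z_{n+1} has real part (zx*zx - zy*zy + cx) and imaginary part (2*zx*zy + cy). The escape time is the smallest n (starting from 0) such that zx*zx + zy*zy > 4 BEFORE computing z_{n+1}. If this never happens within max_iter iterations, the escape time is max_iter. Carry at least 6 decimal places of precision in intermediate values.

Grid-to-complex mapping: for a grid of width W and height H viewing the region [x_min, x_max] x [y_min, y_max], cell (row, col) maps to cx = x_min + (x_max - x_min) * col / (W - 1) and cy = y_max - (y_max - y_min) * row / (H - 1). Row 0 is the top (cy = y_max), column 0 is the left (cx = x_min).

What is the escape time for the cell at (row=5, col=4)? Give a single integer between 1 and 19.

Answer: 19

Derivation:
z_0 = 0 + 0i, c = 0.1540 + 0.5563i
Iter 1: z = 0.1540 + 0.5563i, |z|^2 = 0.3331
Iter 2: z = -0.1317 + 0.7276i, |z|^2 = 0.5467
Iter 3: z = -0.3580 + 0.3646i, |z|^2 = 0.2611
Iter 4: z = 0.1492 + 0.2952i, |z|^2 = 0.1094
Iter 5: z = 0.0891 + 0.6444i, |z|^2 = 0.4231
Iter 6: z = -0.2532 + 0.6711i, |z|^2 = 0.5145
Iter 7: z = -0.2323 + 0.2163i, |z|^2 = 0.1008
Iter 8: z = 0.1612 + 0.4557i, |z|^2 = 0.2337
Iter 9: z = -0.0277 + 0.7031i, |z|^2 = 0.4952
Iter 10: z = -0.3396 + 0.5172i, |z|^2 = 0.3829
Iter 11: z = 0.0018 + 0.2049i, |z|^2 = 0.0420
Iter 12: z = 0.1120 + 0.5570i, |z|^2 = 0.3228
Iter 13: z = -0.1437 + 0.6810i, |z|^2 = 0.4845
Iter 14: z = -0.2892 + 0.3605i, |z|^2 = 0.2136
Iter 15: z = 0.1076 + 0.3477i, |z|^2 = 0.1325
Iter 16: z = 0.0447 + 0.6311i, |z|^2 = 0.4003
Iter 17: z = -0.2423 + 0.6126i, |z|^2 = 0.4340
Iter 18: z = -0.1626 + 0.2594i, |z|^2 = 0.0937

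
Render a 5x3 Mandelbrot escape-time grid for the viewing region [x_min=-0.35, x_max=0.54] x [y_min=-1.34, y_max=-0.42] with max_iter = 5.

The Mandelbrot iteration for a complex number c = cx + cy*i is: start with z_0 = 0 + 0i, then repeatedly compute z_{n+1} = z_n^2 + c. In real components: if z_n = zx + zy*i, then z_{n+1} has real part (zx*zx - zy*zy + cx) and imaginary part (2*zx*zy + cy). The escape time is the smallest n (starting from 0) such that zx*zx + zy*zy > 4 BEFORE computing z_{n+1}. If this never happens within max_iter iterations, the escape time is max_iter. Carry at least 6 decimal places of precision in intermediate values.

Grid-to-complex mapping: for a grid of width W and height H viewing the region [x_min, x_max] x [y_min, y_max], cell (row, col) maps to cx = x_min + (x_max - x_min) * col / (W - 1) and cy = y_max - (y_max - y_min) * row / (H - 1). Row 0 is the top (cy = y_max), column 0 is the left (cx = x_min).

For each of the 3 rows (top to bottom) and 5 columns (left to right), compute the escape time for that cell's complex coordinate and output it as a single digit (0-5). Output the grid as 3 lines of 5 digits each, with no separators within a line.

(row=0, col=0): c = -0.3500 + -0.4200i → escape time 5
(row=0, col=1): c = -0.1275 + -0.4200i → escape time 5
(row=0, col=2): c = 0.0950 + -0.4200i → escape time 5
(row=0, col=3): c = 0.3175 + -0.4200i → escape time 5
(row=0, col=4): c = 0.5400 + -0.4200i → escape time 4
(row=1, col=0): c = -0.3500 + -0.8800i → escape time 5
(row=1, col=1): c = -0.1275 + -0.8800i → escape time 5
(row=1, col=2): c = 0.0950 + -0.8800i → escape time 5
(row=1, col=3): c = 0.3175 + -0.8800i → escape time 4
(row=1, col=4): c = 0.5400 + -0.8800i → escape time 3
(row=2, col=0): c = -0.3500 + -1.3400i → escape time 2
(row=2, col=1): c = -0.1275 + -1.3400i → escape time 2
(row=2, col=2): c = 0.0950 + -1.3400i → escape time 2
(row=2, col=3): c = 0.3175 + -1.3400i → escape time 2
(row=2, col=4): c = 0.5400 + -1.3400i → escape time 2

Answer: 55554
55543
22222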